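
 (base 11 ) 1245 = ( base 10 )1622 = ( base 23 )31c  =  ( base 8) 3126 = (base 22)37G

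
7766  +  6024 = 13790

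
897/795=299/265 =1.13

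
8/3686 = 4/1843=0.00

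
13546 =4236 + 9310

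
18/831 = 6/277 = 0.02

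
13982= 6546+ 7436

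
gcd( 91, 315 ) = 7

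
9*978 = 8802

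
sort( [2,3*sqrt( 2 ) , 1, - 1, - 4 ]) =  [ - 4,-1,  1 , 2 , 3 * sqrt ( 2) ] 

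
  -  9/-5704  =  9/5704 = 0.00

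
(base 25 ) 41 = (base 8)145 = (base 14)73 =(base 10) 101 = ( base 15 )6B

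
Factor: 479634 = 2^1*3^1*79939^1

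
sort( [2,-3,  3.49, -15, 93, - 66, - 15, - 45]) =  [ - 66, - 45, - 15,  -  15,  -  3 , 2,3.49,93]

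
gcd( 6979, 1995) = 7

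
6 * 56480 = 338880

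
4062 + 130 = 4192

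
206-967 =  - 761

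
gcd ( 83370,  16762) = 2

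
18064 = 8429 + 9635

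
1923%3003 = 1923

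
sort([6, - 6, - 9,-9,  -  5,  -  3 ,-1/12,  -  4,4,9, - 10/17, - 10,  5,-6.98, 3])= [ - 10, - 9 ,  -  9, -6.98, -6, - 5, - 4, - 3,-10/17, - 1/12,  3, 4,5,6,9] 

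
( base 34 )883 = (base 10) 9523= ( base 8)22463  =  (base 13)4447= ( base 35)7r3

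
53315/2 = 53315/2 = 26657.50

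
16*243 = 3888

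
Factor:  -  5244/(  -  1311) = 2^2 = 4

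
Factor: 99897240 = 2^3 * 3^1*5^1*832477^1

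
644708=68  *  9481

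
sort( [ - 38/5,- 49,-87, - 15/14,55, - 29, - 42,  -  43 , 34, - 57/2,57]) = [ - 87, - 49, - 43,- 42, - 29, - 57/2, - 38/5,-15/14, 34, 55, 57]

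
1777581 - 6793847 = -5016266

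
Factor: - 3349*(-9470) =2^1*5^1 * 17^1 *197^1*947^1=31715030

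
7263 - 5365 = 1898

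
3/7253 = 3/7253 = 0.00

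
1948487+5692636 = 7641123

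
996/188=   249/47 = 5.30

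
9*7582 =68238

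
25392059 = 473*53683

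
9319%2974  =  397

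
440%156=128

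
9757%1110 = 877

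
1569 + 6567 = 8136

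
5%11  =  5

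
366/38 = 183/19 = 9.63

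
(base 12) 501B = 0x21D7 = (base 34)7GR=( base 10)8663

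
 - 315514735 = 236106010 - 551620745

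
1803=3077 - 1274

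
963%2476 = 963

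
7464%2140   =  1044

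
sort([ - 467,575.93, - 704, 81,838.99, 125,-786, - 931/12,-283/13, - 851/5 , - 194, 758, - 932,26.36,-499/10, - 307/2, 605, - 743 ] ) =[ - 932, - 786, - 743 , - 704, - 467, - 194, - 851/5,-307/2, -931/12, - 499/10 , - 283/13,26.36,  81 , 125 , 575.93,  605, 758,838.99 ]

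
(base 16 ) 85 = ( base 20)6D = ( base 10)133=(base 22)61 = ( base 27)4p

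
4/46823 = 4/46823 = 0.00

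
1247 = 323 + 924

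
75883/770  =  98  +  423/770 =98.55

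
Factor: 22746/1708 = 2^( - 1 )*3^1*7^( - 1 )*17^1*61^( - 1)*223^1 =11373/854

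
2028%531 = 435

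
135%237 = 135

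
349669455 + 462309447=811978902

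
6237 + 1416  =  7653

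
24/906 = 4/151 = 0.03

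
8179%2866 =2447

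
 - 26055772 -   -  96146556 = 70090784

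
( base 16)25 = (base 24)1D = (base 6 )101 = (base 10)37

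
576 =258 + 318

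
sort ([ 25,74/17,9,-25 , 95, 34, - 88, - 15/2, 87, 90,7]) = [ - 88,  -  25,  -  15/2, 74/17,7 , 9,25,34,87, 90, 95 ]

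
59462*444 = 26401128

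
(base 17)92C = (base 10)2647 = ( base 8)5127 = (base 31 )2NC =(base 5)41042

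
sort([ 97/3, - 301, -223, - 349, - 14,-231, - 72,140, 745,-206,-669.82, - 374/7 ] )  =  [ - 669.82,  -  349,- 301,-231, - 223, - 206, - 72,-374/7 , - 14,97/3, 140,745 ]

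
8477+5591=14068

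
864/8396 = 216/2099 = 0.10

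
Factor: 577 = 577^1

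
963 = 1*963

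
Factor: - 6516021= - 3^1*2172007^1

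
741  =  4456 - 3715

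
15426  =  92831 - 77405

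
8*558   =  4464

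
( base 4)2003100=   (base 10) 8400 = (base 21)J10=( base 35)6u0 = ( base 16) 20D0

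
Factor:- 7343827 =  - 7343827^1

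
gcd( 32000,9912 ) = 8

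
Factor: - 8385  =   - 3^1*5^1 *13^1*43^1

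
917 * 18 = 16506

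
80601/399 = 26867/133 = 202.01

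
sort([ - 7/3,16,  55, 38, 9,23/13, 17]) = [ -7/3, 23/13, 9, 16 , 17 , 38, 55 ] 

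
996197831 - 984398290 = 11799541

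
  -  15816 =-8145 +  - 7671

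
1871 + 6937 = 8808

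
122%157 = 122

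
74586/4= 18646 + 1/2= 18646.50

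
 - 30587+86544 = 55957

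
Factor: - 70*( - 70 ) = 4900 = 2^2*5^2*7^2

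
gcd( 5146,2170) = 62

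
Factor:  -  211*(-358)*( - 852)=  - 2^3 * 3^1*71^1 * 179^1*211^1 = - 64358376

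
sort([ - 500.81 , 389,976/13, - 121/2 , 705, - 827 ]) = [ - 827, - 500.81, - 121/2  ,  976/13, 389, 705 ] 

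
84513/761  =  84513/761=111.06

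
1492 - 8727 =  - 7235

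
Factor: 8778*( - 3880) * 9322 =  - 317494642080 = - 2^5*3^1*5^1* 7^1*11^1 * 19^1 * 59^1*79^1 * 97^1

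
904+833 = 1737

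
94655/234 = 94655/234 = 404.51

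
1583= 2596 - 1013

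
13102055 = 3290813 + 9811242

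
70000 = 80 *875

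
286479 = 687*417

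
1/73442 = 1/73442  =  0.00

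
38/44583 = 38/44583= 0.00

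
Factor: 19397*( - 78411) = - 3^1*7^1*17^1*59^1*163^1*443^1 = -1520938167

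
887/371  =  2+145/371 = 2.39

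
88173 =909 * 97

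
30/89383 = 30/89383 = 0.00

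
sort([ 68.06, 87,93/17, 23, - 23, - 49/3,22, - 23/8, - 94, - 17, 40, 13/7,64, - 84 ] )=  [ - 94, - 84, - 23, - 17 , - 49/3, - 23/8, 13/7,93/17, 22, 23,40, 64, 68.06, 87]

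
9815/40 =245 + 3/8= 245.38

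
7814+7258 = 15072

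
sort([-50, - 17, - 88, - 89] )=[  -  89, - 88,-50, - 17 ]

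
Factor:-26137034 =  - 2^1*7^1 * 11^1*43^1*3947^1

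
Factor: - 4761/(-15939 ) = 7^( - 1 )*11^( - 1 ) * 23^1 = 23/77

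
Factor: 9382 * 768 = 2^9  *  3^1*4691^1= 7205376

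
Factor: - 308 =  - 2^2*7^1*11^1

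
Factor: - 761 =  -761^1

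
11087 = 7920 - - 3167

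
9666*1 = 9666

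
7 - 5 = 2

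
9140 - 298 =8842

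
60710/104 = 2335/4 = 583.75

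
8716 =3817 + 4899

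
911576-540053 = 371523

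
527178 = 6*87863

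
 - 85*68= - 5780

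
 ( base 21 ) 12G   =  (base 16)1F3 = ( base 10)499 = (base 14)279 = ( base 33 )f4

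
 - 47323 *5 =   -  236615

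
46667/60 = 777 + 47/60 = 777.78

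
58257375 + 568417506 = 626674881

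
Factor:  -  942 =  - 2^1*3^1*157^1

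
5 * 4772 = 23860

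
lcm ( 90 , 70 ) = 630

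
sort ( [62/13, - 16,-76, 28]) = [ - 76, - 16,62/13,28 ] 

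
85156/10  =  42578/5=8515.60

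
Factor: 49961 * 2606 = 2^1 * 47^1  *  1063^1 * 1303^1 = 130198366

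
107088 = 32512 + 74576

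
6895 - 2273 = 4622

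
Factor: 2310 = 2^1*3^1 * 5^1*7^1*11^1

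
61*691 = 42151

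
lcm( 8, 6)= 24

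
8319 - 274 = 8045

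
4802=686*7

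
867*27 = 23409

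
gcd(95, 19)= 19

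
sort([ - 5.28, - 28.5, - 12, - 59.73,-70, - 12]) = [ - 70 , - 59.73, - 28.5, - 12,  -  12, - 5.28] 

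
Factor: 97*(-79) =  - 79^1*97^1 = - 7663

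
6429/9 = 714 + 1/3 = 714.33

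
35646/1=35646 = 35646.00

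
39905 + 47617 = 87522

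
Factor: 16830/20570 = 3^2*11^ (- 1 )= 9/11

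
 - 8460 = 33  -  8493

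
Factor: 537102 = 2^1*3^2*53^1*563^1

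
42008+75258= 117266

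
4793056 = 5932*808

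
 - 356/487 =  - 356/487 = - 0.73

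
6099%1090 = 649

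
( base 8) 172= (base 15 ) 82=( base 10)122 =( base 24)52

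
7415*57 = 422655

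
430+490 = 920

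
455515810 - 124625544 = 330890266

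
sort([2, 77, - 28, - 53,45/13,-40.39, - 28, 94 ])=[  -  53,-40.39, - 28, - 28,  2, 45/13 , 77 , 94]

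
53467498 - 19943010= 33524488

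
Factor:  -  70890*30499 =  - 2^1*3^1*5^1*7^1*17^1  *139^1*4357^1 = - 2162074110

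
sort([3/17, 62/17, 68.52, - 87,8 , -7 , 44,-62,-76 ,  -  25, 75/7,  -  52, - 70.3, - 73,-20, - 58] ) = [ - 87 , - 76 ,-73, - 70.3, - 62, - 58, - 52, - 25 , - 20,  -  7,3/17, 62/17,  8, 75/7, 44, 68.52]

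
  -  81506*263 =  - 21436078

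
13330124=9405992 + 3924132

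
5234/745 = 7 + 19/745 = 7.03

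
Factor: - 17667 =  - 3^2 * 13^1*151^1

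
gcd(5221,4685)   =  1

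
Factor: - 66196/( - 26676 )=3^(- 3)*67^1= 67/27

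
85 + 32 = 117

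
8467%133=88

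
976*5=4880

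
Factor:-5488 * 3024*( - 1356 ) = 22503785472 = 2^10 * 3^4*7^4  *113^1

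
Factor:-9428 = - 2^2 * 2357^1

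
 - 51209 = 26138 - 77347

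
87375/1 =87375 = 87375.00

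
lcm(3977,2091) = 202827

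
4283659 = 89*48131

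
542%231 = 80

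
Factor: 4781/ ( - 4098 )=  - 7/6= - 2^(-1)*3^(  -  1)*7^1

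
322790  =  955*338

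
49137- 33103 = 16034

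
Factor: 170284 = 2^2*42571^1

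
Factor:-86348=-2^2*21587^1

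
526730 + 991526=1518256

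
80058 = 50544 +29514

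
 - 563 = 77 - 640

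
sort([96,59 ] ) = [59 , 96]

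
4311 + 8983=13294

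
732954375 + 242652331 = 975606706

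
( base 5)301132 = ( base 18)1b82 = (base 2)10010101000110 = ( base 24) GDE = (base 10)9542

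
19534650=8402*2325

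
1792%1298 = 494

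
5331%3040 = 2291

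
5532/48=461/4 = 115.25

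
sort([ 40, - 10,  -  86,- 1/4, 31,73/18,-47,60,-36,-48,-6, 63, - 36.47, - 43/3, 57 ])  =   [ - 86,-48, - 47, - 36.47,-36,-43/3,-10, - 6, - 1/4,73/18,31,40,57,60,63 ] 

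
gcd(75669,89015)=1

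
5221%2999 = 2222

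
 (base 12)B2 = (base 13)a4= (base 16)86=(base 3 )11222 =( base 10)134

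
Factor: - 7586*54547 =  - 2^1*3793^1* 54547^1 = - 413793542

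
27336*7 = 191352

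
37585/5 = 7517 = 7517.00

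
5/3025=1/605 = 0.00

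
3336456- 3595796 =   -  259340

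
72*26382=1899504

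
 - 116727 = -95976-20751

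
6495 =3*2165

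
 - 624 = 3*( - 208) 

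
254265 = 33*7705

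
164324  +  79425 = 243749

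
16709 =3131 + 13578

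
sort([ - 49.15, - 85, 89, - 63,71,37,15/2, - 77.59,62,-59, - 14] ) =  [ - 85, - 77.59,  -  63,-59, - 49.15 ,-14,15/2,37, 62,71,89]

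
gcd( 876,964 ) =4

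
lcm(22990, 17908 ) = 1701260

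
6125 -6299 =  - 174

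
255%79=18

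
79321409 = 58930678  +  20390731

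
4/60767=4/60767 = 0.00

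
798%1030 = 798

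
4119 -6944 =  - 2825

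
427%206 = 15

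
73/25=73/25 =2.92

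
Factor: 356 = 2^2*89^1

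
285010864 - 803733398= -518722534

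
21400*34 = 727600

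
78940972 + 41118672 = 120059644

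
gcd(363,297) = 33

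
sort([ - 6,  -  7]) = [-7, - 6 ] 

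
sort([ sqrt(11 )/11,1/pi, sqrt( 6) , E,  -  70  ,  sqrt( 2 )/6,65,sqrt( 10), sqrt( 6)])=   [ - 70 , sqrt( 2) /6,sqrt(11 )/11, 1/pi,sqrt(6 ), sqrt(6 ),E,sqrt(10),65]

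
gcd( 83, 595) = 1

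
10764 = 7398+3366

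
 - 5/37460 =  - 1 + 7491/7492 = - 0.00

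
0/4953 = 0 = 0.00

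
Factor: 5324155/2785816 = 2^( - 3) * 5^1*11^ (  -  1 )*23^1*67^1*691^1* 31657^( - 1)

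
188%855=188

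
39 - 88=-49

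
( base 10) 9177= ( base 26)dep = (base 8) 21731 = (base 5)243202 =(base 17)1ECE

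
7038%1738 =86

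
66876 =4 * 16719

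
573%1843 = 573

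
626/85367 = 626/85367=0.01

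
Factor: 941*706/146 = 73^(-1) *353^1 * 941^1 = 332173/73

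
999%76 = 11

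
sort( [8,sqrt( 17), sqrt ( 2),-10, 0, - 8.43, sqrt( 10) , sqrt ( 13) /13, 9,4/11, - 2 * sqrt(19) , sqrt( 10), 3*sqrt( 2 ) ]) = [-10, - 2*sqrt (19), - 8.43, 0,sqrt ( 13)/13,4/11, sqrt (2),sqrt( 10), sqrt( 10), sqrt(17),  3 * sqrt(2), 8, 9 ] 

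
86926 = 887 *98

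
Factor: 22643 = 22643^1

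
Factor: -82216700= - 2^2*5^2*822167^1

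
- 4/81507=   -  4/81507  =  -0.00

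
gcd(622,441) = 1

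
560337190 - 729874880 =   -  169537690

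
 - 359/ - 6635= 359/6635= 0.05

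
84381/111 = 760 + 7/37 = 760.19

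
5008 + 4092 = 9100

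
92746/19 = 4881 +7/19 = 4881.37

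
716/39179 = 716/39179 =0.02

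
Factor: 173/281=173^1*281^( - 1)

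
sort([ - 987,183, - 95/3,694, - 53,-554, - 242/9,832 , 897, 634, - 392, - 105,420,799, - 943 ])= [ - 987,- 943, - 554,- 392, -105  ,-53, - 95/3, - 242/9,183,420,634, 694,799,832,897]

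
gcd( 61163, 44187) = 1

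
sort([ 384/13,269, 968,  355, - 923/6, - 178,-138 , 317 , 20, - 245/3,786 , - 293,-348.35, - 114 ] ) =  [ - 348.35, - 293,- 178, - 923/6,-138 , - 114, - 245/3,20, 384/13,269,317,355,786, 968 ]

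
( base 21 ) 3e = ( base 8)115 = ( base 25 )32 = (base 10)77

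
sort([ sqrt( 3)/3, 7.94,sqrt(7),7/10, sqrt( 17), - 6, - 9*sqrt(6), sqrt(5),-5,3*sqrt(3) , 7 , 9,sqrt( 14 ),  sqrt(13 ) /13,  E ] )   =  [-9*sqrt(6), - 6,- 5,sqrt ( 13)/13, sqrt( 3)/3, 7/10, sqrt( 5 ), sqrt(7),E , sqrt(14) , sqrt(17), 3 * sqrt( 3 ),7,7.94, 9 ]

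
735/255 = 49/17 = 2.88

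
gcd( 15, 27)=3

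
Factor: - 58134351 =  - 3^1*11^1 * 41^1*42967^1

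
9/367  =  9/367= 0.02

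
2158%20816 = 2158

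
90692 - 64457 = 26235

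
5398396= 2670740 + 2727656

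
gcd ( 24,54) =6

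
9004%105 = 79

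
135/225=3/5 = 0.60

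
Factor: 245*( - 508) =- 124460 = - 2^2* 5^1*7^2*127^1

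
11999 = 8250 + 3749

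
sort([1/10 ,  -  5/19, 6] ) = [ - 5/19, 1/10, 6] 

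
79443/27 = 8827/3 =2942.33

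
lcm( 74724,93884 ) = 3661476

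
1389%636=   117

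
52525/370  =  141+71/74 = 141.96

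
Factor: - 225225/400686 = - 525/934 = - 2^( - 1)*3^1 * 5^2 * 7^1*467^ ( - 1 ) 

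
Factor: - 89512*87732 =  - 7853066784=- 2^5 *3^2*67^1*167^1*2437^1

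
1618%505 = 103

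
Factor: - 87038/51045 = - 2^1 * 3^( - 1 ) * 5^( - 1 ) * 7^1*41^(  -  1 ) * 83^ ( - 1 ) * 6217^1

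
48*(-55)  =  -2640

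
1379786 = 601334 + 778452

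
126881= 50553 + 76328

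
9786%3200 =186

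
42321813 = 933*45361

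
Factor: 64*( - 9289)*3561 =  - 2^6*3^1*7^1*1187^1*1327^1 = - 2117000256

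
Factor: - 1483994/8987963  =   - 2^1*23^( - 1)*173^1*4289^1*390781^ ( - 1)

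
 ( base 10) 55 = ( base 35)1k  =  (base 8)67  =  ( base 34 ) 1l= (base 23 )29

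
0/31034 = 0 = 0.00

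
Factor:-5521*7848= - 43328808= - 2^3*3^2*109^1* 5521^1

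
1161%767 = 394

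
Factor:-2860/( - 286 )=2^1 *5^1 = 10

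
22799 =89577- 66778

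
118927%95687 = 23240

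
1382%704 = 678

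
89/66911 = 89/66911 = 0.00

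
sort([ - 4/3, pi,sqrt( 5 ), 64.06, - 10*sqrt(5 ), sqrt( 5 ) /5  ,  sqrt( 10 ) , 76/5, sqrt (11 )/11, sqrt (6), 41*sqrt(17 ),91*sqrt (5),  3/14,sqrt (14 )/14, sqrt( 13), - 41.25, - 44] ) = [ - 44,  -  41.25,-10*sqrt(5 ), - 4/3, 3/14, sqrt(14)/14,sqrt(11 )/11, sqrt(5 )/5,sqrt (5),sqrt(6 ),pi, sqrt( 10 ),sqrt( 13), 76/5,64.06, 41*sqrt( 17),91 * sqrt (5)]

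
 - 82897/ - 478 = 82897/478 = 173.42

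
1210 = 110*11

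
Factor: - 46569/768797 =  - 3^1*19^1*941^( - 1 ) = - 57/941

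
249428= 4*62357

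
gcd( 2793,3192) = 399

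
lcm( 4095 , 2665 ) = 167895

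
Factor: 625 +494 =1119 = 3^1 * 373^1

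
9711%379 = 236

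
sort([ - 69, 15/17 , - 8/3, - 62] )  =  [ - 69 , - 62,  -  8/3,15/17 ] 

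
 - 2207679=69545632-71753311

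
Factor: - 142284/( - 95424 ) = 167/112 = 2^( - 4 )*7^(- 1)*167^1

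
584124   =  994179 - 410055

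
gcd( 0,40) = 40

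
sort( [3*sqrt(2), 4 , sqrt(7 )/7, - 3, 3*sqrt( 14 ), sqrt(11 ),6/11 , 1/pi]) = [ - 3, 1/pi,sqrt(7) /7,6/11,sqrt( 11 ),4, 3 *sqrt( 2) , 3* sqrt(14 )]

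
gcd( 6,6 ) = 6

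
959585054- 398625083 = 560959971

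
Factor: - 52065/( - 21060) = 89/36 = 2^( - 2 )*3^ (  -  2)*89^1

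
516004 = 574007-58003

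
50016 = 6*8336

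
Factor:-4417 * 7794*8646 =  - 297648043308 = -  2^2*3^3*7^1 * 11^1*131^1*433^1*631^1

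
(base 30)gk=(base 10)500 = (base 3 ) 200112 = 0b111110100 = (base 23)LH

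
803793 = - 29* ( - 27717)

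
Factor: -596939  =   - 7^1*53^1 * 1609^1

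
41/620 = 41/620 = 0.07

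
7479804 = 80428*93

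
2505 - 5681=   -  3176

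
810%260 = 30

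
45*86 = 3870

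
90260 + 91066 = 181326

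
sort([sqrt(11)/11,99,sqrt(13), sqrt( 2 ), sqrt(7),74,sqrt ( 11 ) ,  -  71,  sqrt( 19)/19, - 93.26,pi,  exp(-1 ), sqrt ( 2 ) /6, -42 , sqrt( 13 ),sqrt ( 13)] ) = [ - 93.26 ,-71, - 42, sqrt( 19 )/19,sqrt (2 ) /6,sqrt( 11 )/11,exp(-1),sqrt(2),sqrt(7), pi, sqrt( 11 ),sqrt(13),sqrt( 13),sqrt ( 13),  74, 99 ]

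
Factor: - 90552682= - 2^1*11^1 * 41^1* 100391^1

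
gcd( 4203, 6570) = 9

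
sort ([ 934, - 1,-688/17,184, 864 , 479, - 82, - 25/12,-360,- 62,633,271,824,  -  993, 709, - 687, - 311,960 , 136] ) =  [ - 993, - 687,-360 ,-311,-82, - 62,  -  688/17, - 25/12,-1 , 136, 184,271,479, 633,709,824,864  ,  934,960 ] 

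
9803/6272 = 1  +  3531/6272 = 1.56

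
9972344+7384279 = 17356623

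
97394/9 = 97394/9 =10821.56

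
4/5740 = 1/1435 = 0.00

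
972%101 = 63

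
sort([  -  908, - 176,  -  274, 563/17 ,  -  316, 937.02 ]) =[-908, - 316,-274, - 176 , 563/17, 937.02] 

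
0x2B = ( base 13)34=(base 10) 43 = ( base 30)1d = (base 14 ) 31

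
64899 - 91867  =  -26968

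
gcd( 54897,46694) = 631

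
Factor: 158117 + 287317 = 445434 = 2^1*3^1*11^1*17^1*397^1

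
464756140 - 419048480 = 45707660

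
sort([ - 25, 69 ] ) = [-25, 69 ]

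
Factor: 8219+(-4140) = 4079^1 = 4079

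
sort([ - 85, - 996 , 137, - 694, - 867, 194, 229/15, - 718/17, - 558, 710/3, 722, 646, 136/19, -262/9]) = [ - 996, - 867, - 694, - 558,-85, - 718/17, - 262/9, 136/19,229/15,  137, 194, 710/3,  646, 722]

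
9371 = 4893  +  4478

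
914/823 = 1 + 91/823= 1.11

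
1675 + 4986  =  6661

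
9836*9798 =96373128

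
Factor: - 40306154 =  - 2^1*7^1*383^1*7517^1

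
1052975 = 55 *19145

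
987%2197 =987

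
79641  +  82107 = 161748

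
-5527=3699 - 9226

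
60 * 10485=629100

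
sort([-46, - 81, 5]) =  [ - 81, - 46, 5] 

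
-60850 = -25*2434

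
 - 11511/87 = - 133+20/29 = -132.31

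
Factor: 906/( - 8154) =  - 1/9  =  - 3^ ( - 2)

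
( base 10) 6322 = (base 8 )14262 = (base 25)a2m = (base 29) 7F0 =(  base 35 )55m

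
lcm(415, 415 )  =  415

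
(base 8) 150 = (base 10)104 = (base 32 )38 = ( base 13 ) 80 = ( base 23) 4c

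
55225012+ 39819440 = 95044452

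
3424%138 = 112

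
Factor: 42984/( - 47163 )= -72/79 = - 2^3*3^2*79^( - 1)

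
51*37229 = 1898679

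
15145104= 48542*312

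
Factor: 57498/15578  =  3^1*7^1*37^2*7789^( - 1 ) = 28749/7789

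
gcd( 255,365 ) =5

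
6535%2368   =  1799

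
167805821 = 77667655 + 90138166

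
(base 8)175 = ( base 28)4D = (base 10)125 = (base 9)148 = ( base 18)6h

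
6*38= 228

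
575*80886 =46509450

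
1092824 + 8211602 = 9304426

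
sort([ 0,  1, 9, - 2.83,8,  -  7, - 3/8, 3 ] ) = [ - 7,-2.83 , - 3/8, 0,1,3,8, 9]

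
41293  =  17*2429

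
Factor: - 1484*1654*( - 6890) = 16911753040 = 2^4* 5^1*7^1*13^1*53^2*827^1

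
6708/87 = 77+3/29 = 77.10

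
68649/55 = 1248 + 9/55 = 1248.16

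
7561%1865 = 101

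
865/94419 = 865/94419 = 0.01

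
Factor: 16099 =17^1 * 947^1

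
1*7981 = 7981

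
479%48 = 47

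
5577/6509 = 5577/6509 = 0.86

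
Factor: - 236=-2^2 * 59^1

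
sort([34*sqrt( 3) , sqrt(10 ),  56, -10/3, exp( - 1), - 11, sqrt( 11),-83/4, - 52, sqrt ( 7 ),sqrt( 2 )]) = [ -52,-83/4,  -  11,-10/3,exp ( - 1 ),sqrt(2 ), sqrt( 7),  sqrt(10), sqrt (11),56, 34*sqrt(3)]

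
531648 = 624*852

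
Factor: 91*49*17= 75803 = 7^3*13^1 * 17^1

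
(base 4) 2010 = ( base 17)7D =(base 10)132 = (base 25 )57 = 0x84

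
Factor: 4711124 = 2^2 * 11^1*107071^1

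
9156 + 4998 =14154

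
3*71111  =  213333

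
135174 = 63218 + 71956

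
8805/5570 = 1761/1114=1.58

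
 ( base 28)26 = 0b111110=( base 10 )62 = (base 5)222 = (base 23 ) 2g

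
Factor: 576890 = 2^1*5^1*57689^1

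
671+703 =1374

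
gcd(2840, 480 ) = 40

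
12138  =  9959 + 2179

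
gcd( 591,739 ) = 1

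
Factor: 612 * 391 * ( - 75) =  - 17946900 = - 2^2*3^3*5^2*17^2  *  23^1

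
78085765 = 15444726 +62641039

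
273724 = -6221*( - 44)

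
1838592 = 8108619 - 6270027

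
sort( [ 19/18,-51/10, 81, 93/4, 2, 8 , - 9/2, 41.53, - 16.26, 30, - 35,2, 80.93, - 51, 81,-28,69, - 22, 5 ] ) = [ - 51 , - 35, - 28,-22, - 16.26, - 51/10 , - 9/2, 19/18, 2,2,5, 8,93/4,30, 41.53, 69,80.93, 81,81]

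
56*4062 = 227472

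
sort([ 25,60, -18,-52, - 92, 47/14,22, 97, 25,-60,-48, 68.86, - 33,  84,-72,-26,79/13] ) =[  -  92, -72 , - 60,- 52, - 48, - 33, - 26,- 18,47/14,79/13, 22 , 25,25, 60, 68.86, 84,97]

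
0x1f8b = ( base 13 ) 38A2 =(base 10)8075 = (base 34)6xh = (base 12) 480b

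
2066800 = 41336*50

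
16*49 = 784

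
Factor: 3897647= 13^2*23063^1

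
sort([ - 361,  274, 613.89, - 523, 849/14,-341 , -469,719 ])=[ - 523 , - 469, - 361, - 341,  849/14,274,613.89,719] 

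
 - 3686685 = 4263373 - 7950058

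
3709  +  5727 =9436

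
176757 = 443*399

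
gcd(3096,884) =4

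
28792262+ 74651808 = 103444070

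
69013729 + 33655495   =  102669224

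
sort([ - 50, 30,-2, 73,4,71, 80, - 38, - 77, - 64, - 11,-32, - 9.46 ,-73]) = [ - 77 ,  -  73,-64,-50, - 38, - 32, - 11, - 9.46, - 2, 4, 30, 71, 73, 80]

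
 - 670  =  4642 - 5312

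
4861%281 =84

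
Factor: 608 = 2^5*19^1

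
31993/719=31993/719 = 44.50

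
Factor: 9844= 2^2*23^1*107^1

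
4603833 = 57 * 80769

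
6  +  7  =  13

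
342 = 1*342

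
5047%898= 557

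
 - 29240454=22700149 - 51940603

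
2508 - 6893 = -4385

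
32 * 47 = 1504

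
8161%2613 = 322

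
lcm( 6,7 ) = 42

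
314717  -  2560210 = -2245493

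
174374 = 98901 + 75473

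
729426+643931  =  1373357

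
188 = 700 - 512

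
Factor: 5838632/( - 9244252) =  - 2^1 * 23^( - 1) * 89^( - 1 )*457^1*1129^(-1)*1597^1= -  1459658/2311063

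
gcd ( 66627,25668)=9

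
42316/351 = 42316/351=120.56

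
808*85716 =69258528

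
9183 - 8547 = 636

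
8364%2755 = 99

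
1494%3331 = 1494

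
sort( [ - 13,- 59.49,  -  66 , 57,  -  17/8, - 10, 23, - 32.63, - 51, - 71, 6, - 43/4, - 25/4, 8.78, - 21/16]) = [ - 71, - 66, - 59.49,  -  51,  -  32.63,  -  13, - 43/4, - 10 , - 25/4, - 17/8, - 21/16, 6, 8.78,23, 57]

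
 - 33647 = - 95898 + 62251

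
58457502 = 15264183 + 43193319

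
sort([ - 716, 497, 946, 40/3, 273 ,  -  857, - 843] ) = [ - 857,  -  843,-716, 40/3,273, 497, 946]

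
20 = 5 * 4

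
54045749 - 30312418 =23733331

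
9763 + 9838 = 19601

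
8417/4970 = 8417/4970 = 1.69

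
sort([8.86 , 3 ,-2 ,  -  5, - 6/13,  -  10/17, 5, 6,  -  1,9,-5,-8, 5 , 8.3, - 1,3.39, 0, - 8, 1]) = [ - 8, - 8, - 5, - 5 , - 2 ,- 1,- 1,- 10/17, - 6/13,  0,1,3, 3.39,5,  5, 6,8.3, 8.86 , 9] 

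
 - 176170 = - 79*2230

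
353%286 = 67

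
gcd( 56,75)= 1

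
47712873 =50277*949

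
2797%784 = 445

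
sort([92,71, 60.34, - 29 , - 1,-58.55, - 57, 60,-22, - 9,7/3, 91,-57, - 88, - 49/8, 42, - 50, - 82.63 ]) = [ - 88, - 82.63, - 58.55, - 57, - 57, - 50, - 29,  -  22, - 9, - 49/8, - 1,7/3,  42,  60, 60.34,71,91,  92 ]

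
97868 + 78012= 175880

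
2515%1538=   977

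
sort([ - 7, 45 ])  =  [-7, 45]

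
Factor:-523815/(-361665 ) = 3^( - 3)*19^( - 1)  *743^1 = 743/513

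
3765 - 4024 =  - 259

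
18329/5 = 18329/5 = 3665.80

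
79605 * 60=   4776300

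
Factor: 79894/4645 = 86/5= 2^1*5^( - 1)*43^1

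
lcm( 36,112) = 1008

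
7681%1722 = 793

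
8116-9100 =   -  984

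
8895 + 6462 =15357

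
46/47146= 23/23573= 0.00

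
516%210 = 96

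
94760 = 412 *230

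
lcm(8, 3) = 24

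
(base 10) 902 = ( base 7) 2426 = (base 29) 123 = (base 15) 402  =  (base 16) 386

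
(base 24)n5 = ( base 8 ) 1055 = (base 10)557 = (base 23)115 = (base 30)ih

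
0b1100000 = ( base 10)96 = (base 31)33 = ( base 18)56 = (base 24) 40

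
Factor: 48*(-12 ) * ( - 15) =2^6*3^3*5^1=8640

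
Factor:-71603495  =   - 5^1*19^1*753721^1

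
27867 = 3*9289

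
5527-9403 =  - 3876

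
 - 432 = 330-762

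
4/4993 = 4/4993   =  0.00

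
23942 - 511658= -487716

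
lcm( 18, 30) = 90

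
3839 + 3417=7256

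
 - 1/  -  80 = 1/80  =  0.01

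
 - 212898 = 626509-839407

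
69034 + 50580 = 119614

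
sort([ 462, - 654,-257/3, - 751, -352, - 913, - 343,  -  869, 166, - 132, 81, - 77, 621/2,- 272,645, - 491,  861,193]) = [ - 913, - 869, - 751 , - 654, - 491, - 352, - 343, - 272, - 132, - 257/3, - 77, 81,  166, 193,  621/2,462,645, 861]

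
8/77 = 8/77=0.10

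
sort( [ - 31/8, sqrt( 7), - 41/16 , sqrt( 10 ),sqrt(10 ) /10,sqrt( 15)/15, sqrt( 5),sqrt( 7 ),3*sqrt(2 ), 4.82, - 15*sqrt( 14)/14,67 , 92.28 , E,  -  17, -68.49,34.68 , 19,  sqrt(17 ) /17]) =[ - 68.49,-17,- 15*sqrt( 14)/14, - 31/8, - 41/16 , sqrt(17) /17,sqrt( 15 )/15,sqrt( 10)/10,sqrt(5),sqrt (7),sqrt(7 ),  E , sqrt( 10 ),3*sqrt(2), 4.82,19 , 34.68,67,92.28 ]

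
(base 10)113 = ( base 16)71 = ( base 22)53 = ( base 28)41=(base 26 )49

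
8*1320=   10560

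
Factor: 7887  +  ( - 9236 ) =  - 1349 = - 19^1*71^1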